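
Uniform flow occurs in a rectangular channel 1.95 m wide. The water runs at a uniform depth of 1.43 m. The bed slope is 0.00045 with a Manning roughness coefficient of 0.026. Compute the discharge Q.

Flow area A = b·y = 1.95 × 1.43 = 2.788 m². Wetted perimeter P = b + 2y = 1.95 + 2×1.43 = 4.81 m.
Hydraulic radius R = A/P = 2.788/4.81 = 0.5797 m.
Manning's equation: Q = (1/n) A R^(2/3) S^(1/2) = (1/0.026) × 2.788 × 0.5797^(2/3) × 0.00045^(1/2) = 1.58 m³/s.

Q = 1.58 m³/s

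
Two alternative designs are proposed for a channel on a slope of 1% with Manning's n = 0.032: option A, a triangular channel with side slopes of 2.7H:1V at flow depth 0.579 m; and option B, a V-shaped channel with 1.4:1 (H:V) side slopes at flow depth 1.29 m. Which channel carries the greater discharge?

channel B

Channel A: For a triangular section with side slope z = 2.7: A = zy² = 2.7×0.579² = 0.9052 m²; P = 2y√(1+z²) = 2×0.579×2.879 = 3.334 m. Hydraulic radius R = A/P = 0.9052/3.334 = 0.2715 m. Q_A = (1/0.032)·0.9052·0.2715^(2/3)·√0.01 = 1.186 m³/s.
Channel B: For a triangular section with side slope z = 1.4: A = zy² = 1.4×1.29² = 2.33 m²; P = 2y√(1+z²) = 2×1.29×1.72 = 4.439 m. Hydraulic radius R = A/P = 2.33/4.439 = 0.5249 m. Q_B = (1/0.032)·2.33·0.5249^(2/3)·√0.01 = 4.737 m³/s.
Q_A = 1.186 m³/s vs Q_B = 4.737 m³/s, so channel B carries more.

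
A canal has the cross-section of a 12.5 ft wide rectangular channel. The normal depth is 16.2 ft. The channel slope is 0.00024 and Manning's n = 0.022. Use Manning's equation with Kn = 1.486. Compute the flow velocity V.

Flow area A = b·y = 12.5 × 16.2 = 202.5 ft². Wetted perimeter P = b + 2y = 12.5 + 2×16.2 = 44.9 ft.
Hydraulic radius R = A/P = 202.5/44.9 = 4.51 ft.
From Manning's equation, V = (1.486/n) R^(2/3) S^(1/2) = (1.486/0.022) × 4.51^(2/3) × 0.00024^(1/2) = 2.86 ft/s.

V = 2.86 ft/s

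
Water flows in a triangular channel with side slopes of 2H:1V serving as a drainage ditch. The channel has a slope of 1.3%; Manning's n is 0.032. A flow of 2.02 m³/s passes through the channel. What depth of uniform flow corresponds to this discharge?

y_n = 0.762 m

Manning's equation rearranged: A R^(2/3) = nQ / (1·√S) = 0.032 × 2.02 / (√0.013) = 0.5669.
Try y = 0.529 m: A R^(2/3) = 0.2141 — short.
Try y = 0.95 m: A R^(2/3) = 1.02 — over.
Try y = 0.762 m: A R^(2/3) = 0.5666 — close enough.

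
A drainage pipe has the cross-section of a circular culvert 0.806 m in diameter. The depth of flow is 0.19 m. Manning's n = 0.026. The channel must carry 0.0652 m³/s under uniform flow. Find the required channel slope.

S = 0.00629

For a circular section of diameter D = 0.806 m at depth y = 0.19 m, the central angle is θ = 2 arccos(1 − 2y/D) = 2.028 rad. Then A = (D²/8)(θ − sin θ) = 0.0918 m² and P = Dθ/2 = 0.8172 m.
Hydraulic radius R = A/P = 0.0918/0.8172 = 0.1123 m.
From Manning's equation, S = [nQ / (1 A R^(2/3))]² = [0.026 × 0.0652 / (1 × 0.0918 × 0.1123^(2/3))]² = 0.00629.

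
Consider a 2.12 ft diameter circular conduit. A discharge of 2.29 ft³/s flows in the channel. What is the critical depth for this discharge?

y_c = 0.517 ft

At critical depth, Q² T / (g A³) = 1, i.e. A³/T = Q²/g = 2.29²/32.2 = 0.1629.
At y = 0.639 ft: A³/T = 0.3703 — too large.
At y = 0.362 ft: A³/T = 0.04025 — too small.
At y = 0.517 ft: A³/T = 0.1625 — matches.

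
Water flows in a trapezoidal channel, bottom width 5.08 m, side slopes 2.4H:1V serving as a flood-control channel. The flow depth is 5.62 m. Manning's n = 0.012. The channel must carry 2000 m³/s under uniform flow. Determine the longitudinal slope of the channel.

With bottom width b = 5.08 m and side slope z = 2.4: A = (b + zy)y = (5.08 + 2.4×5.62)×5.62 = 104.4 m²; P = b + 2y√(1+z²) = 5.08 + 2×5.62×2.6 = 34.3 m.
Hydraulic radius R = A/P = 104.4/34.3 = 3.042 m.
From Manning's equation, S = [nQ / (1 A R^(2/3))]² = [0.012 × 2000 / (1 × 104.4 × 3.042^(2/3))]² = 0.012.

S = 0.012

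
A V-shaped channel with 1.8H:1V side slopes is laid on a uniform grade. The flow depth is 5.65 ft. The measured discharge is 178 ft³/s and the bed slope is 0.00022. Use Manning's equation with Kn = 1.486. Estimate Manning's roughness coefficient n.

n = 0.013

For a triangular section with side slope z = 1.8: A = zy² = 1.8×5.65² = 57.46 ft²; P = 2y√(1+z²) = 2×5.65×2.059 = 23.27 ft.
Hydraulic radius R = A/P = 57.46/23.27 = 2.469 ft.
Rearranging Manning's equation: n = (1.486/Q) A R^(2/3) S^(1/2) = (1.486/178) × 57.46 × 2.469^(2/3) × √0.00022 = 0.013.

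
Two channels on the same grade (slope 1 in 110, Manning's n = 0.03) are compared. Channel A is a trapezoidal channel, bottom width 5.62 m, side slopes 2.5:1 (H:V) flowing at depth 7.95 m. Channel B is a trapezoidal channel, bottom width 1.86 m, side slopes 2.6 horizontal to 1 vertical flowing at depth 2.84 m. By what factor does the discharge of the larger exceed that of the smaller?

Channel A: With bottom width b = 5.62 m and side slope z = 2.5: A = (b + zy)y = (5.62 + 2.5×7.95)×7.95 = 202.7 m²; P = b + 2y√(1+z²) = 5.62 + 2×7.95×2.693 = 48.43 m. Hydraulic radius R = A/P = 202.7/48.43 = 4.185 m. Q_A = (1/0.03)·202.7·4.185^(2/3)·√0.009091 = 1673 m³/s.
Channel B: With bottom width b = 1.86 m and side slope z = 2.6: A = (b + zy)y = (1.86 + 2.6×2.84)×2.84 = 26.25 m²; P = b + 2y√(1+z²) = 1.86 + 2×2.84×2.786 = 17.68 m. Hydraulic radius R = A/P = 26.25/17.68 = 1.485 m. Q_B = (1/0.03)·26.25·1.485^(2/3)·√0.009091 = 108.6 m³/s.
The larger discharge is 1673 m³/s and the smaller is 108.6 m³/s; the ratio is 15.4.

15.4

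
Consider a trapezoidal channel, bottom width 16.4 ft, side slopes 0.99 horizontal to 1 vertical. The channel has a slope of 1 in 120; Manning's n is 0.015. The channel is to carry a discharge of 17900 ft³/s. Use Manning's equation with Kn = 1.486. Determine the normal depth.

y_n = 15.4 ft

Manning's equation rearranged: A R^(2/3) = nQ / (1.486·√S) = 0.015 × 17900 / (1.486 × √0.008333) = 1979.
Trying y = 17.1 ft: A R^(2/3) = 2435 — over.
Trying y = 13.4 ft: A R^(2/3) = 1502 — short.
Trying y = 15.4 ft: A R^(2/3) = 1975 — matches.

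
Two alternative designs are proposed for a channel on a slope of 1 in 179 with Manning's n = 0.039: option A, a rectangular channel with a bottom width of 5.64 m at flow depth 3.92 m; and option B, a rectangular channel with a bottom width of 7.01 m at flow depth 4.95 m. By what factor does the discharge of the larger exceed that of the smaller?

1.82

Channel A: Flow area A = b·y = 5.64 × 3.92 = 22.11 m². Wetted perimeter P = b + 2y = 5.64 + 2×3.92 = 13.48 m. Hydraulic radius R = A/P = 22.11/13.48 = 1.64 m. Q_A = (1/0.039)·22.11·1.64^(2/3)·√0.005587 = 58.93 m³/s.
Channel B: Flow area A = b·y = 7.01 × 4.95 = 34.7 m². Wetted perimeter P = b + 2y = 7.01 + 2×4.95 = 16.91 m. Hydraulic radius R = A/P = 34.7/16.91 = 2.052 m. Q_B = (1/0.039)·34.7·2.052^(2/3)·√0.005587 = 107.4 m³/s.
The larger discharge is 107.4 m³/s and the smaller is 58.93 m³/s; the ratio is 1.82.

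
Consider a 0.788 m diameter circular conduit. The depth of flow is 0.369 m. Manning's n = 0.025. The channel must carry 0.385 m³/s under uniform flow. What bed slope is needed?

S = 0.017

For a circular section of diameter D = 0.788 m at depth y = 0.369 m, the central angle is θ = 2 arccos(1 − 2y/D) = 3.015 rad. Then A = (D²/8)(θ − sin θ) = 0.2242 m² and P = Dθ/2 = 1.188 m.
Hydraulic radius R = A/P = 0.2242/1.188 = 0.1887 m.
From Manning's equation, S = [nQ / (1 A R^(2/3))]² = [0.025 × 0.385 / (1 × 0.2242 × 0.1887^(2/3))]² = 0.017.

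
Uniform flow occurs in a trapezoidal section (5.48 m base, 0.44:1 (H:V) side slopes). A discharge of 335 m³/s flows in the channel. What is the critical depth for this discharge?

y_c = 6.11 m

At critical depth, Q² T / (g A³) = 1, i.e. A³/T = Q²/g = 335²/9.81 = 11440.
Try y = 5.39 m: A³/T = 7414 — low.
Try y = 6.66 m: A³/T = 15500 — high.
Try y = 6.11 m: A³/T = 11450 — close enough.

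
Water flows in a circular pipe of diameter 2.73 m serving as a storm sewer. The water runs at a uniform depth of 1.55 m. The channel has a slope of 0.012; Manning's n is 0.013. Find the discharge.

Q = 23.6 m³/s

For a circular section of diameter D = 2.73 m at depth y = 1.55 m, the central angle is θ = 2 arccos(1 − 2y/D) = 3.413 rad. Then A = (D²/8)(θ − sin θ) = 3.43 m² and P = Dθ/2 = 4.659 m.
Hydraulic radius R = A/P = 3.43/4.659 = 0.7362 m.
Manning's equation: Q = (1/n) A R^(2/3) S^(1/2) = (1/0.013) × 3.43 × 0.7362^(2/3) × 0.012^(1/2) = 23.6 m³/s.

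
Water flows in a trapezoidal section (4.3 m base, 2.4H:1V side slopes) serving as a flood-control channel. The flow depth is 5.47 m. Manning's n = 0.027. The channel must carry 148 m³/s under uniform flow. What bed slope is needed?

With bottom width b = 4.3 m and side slope z = 2.4: A = (b + zy)y = (4.3 + 2.4×5.47)×5.47 = 95.33 m²; P = b + 2y√(1+z²) = 4.3 + 2×5.47×2.6 = 32.74 m.
Hydraulic radius R = A/P = 95.33/32.74 = 2.911 m.
From Manning's equation, S = [nQ / (1 A R^(2/3))]² = [0.027 × 148 / (1 × 95.33 × 2.911^(2/3))]² = 0.000423.

S = 0.000423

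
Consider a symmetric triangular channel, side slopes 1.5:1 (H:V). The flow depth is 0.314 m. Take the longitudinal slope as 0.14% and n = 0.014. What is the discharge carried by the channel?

Q = 0.102 m³/s

For a triangular section with side slope z = 1.5: A = zy² = 1.5×0.314² = 0.1479 m²; P = 2y√(1+z²) = 2×0.314×1.803 = 1.132 m.
Hydraulic radius R = A/P = 0.1479/1.132 = 0.1306 m.
Manning's equation: Q = (1/n) A R^(2/3) S^(1/2) = (1/0.014) × 0.1479 × 0.1306^(2/3) × 0.0014^(1/2) = 0.102 m³/s.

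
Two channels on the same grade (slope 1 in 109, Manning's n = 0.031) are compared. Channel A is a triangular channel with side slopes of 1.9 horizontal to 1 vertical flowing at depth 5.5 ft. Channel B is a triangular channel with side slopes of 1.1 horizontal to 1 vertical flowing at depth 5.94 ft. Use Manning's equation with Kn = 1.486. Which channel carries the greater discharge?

Channel A: For a triangular section with side slope z = 1.9: A = zy² = 1.9×5.5² = 57.47 ft²; P = 2y√(1+z²) = 2×5.5×2.147 = 23.62 ft. Hydraulic radius R = A/P = 57.47/23.62 = 2.434 ft. Q_A = (1.486/0.031)·57.47·2.434^(2/3)·√0.009174 = 477.4 ft³/s.
Channel B: For a triangular section with side slope z = 1.1: A = zy² = 1.1×5.94² = 38.81 ft²; P = 2y√(1+z²) = 2×5.94×1.487 = 17.66 ft. Hydraulic radius R = A/P = 38.81/17.66 = 2.198 ft. Q_B = (1.486/0.031)·38.81·2.198^(2/3)·√0.009174 = 301.2 ft³/s.
Q_A = 477.4 ft³/s vs Q_B = 301.2 ft³/s, so channel A carries more.

channel A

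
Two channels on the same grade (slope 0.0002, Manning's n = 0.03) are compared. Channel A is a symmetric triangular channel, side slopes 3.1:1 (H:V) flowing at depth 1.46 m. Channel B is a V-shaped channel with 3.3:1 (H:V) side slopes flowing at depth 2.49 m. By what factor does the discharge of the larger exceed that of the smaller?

Channel A: For a triangular section with side slope z = 3.1: A = zy² = 3.1×1.46² = 6.608 m²; P = 2y√(1+z²) = 2×1.46×3.257 = 9.511 m. Hydraulic radius R = A/P = 6.608/9.511 = 0.6947 m. Q_A = (1/0.03)·6.608·0.6947^(2/3)·√0.0002 = 2.444 m³/s.
Channel B: For a triangular section with side slope z = 3.3: A = zy² = 3.3×2.49² = 20.46 m²; P = 2y√(1+z²) = 2×2.49×3.448 = 17.17 m. Hydraulic radius R = A/P = 20.46/17.17 = 1.191 m. Q_B = (1/0.03)·20.46·1.191^(2/3)·√0.0002 = 10.84 m³/s.
The larger discharge is 10.84 m³/s and the smaller is 2.444 m³/s; the ratio is 4.44.

4.44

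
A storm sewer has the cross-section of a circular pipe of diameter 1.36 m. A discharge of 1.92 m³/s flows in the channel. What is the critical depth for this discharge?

At critical depth, Q² T / (g A³) = 1, i.e. A³/T = Q²/g = 1.92²/9.81 = 0.3758.
Try y = 0.91 m: A³/T = 0.8614 — over.
Try y = 0.653 m: A³/T = 0.2413 — short.
Try y = 0.733 m: A³/T = 0.3753 — close enough.

y_c = 0.733 m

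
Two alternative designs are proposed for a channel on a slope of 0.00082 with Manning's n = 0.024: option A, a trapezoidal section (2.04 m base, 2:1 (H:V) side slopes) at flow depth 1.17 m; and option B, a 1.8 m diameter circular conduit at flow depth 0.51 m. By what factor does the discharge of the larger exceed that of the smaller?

Channel A: With bottom width b = 2.04 m and side slope z = 2: A = (b + zy)y = (2.04 + 2×1.17)×1.17 = 5.125 m²; P = b + 2y√(1+z²) = 2.04 + 2×1.17×2.236 = 7.272 m. Hydraulic radius R = A/P = 5.125/7.272 = 0.7047 m. Q_A = (1/0.024)·5.125·0.7047^(2/3)·√0.00082 = 4.842 m³/s.
Channel B: For a circular section of diameter D = 1.8 m at depth y = 0.51 m, the central angle is θ = 2 arccos(1 − 2y/D) = 2.245 rad. Then A = (D²/8)(θ − sin θ) = 0.593 m² and P = Dθ/2 = 2.021 m. Hydraulic radius R = A/P = 0.593/2.021 = 0.2935 m. Q_B = (1/0.024)·0.593·0.2935^(2/3)·√0.00082 = 0.3124 m³/s.
The larger discharge is 4.842 m³/s and the smaller is 0.3124 m³/s; the ratio is 15.5.

15.5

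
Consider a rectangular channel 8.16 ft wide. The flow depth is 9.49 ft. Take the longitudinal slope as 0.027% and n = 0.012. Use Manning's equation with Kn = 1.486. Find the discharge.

Flow area A = b·y = 8.16 × 9.49 = 77.44 ft². Wetted perimeter P = b + 2y = 8.16 + 2×9.49 = 27.14 ft.
Hydraulic radius R = A/P = 77.44/27.14 = 2.853 ft.
Manning's equation: Q = (1.486/n) A R^(2/3) S^(1/2) = (1.486/0.012) × 77.44 × 2.853^(2/3) × 0.00027^(1/2) = 317 ft³/s.

Q = 317 ft³/s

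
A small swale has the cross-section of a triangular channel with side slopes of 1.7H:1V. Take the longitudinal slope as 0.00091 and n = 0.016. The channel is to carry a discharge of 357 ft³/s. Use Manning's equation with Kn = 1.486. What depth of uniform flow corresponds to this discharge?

y_n = 6.23 ft

Manning's equation rearranged: A R^(2/3) = nQ / (1.486·√S) = 0.016 × 357 / (1.486 × √0.00091) = 127.4.
At y = 4.93 ft: A R^(2/3) = 68.29 — too small.
At y = 6.89 ft: A R^(2/3) = 166.7 — too large.
At y = 6.23 ft: A R^(2/3) = 127.5 — close enough.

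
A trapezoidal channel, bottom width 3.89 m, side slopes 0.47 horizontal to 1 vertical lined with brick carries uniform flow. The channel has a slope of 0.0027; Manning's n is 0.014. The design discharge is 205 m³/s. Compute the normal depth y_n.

y_n = 5.23 m

Manning's equation rearranged: A R^(2/3) = nQ / (1·√S) = 0.014 × 205 / (√0.0027) = 55.23.
Try y = 6.39 m: A R^(2/3) = 79.96 — too large.
Try y = 5.23 m: A R^(2/3) = 55.29 — close enough.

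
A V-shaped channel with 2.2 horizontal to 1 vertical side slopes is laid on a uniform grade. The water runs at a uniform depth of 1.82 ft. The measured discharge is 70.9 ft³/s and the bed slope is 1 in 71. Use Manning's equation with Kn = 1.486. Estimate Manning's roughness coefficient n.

For a triangular section with side slope z = 2.2: A = zy² = 2.2×1.82² = 7.287 ft²; P = 2y√(1+z²) = 2×1.82×2.417 = 8.796 ft.
Hydraulic radius R = A/P = 7.287/8.796 = 0.8284 ft.
Rearranging Manning's equation: n = (1.486/Q) A R^(2/3) S^(1/2) = (1.486/70.9) × 7.287 × 0.8284^(2/3) × √0.01408 = 0.016.

n = 0.016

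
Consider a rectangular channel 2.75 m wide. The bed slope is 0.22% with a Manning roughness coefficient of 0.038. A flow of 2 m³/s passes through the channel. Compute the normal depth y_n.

Manning's equation rearranged: A R^(2/3) = nQ / (1·√S) = 0.038 × 2 / (√0.0022) = 1.62.
Trying y = 0.799 m: A R^(2/3) = 1.394 — too small.
Trying y = 1.02 m: A R^(2/3) = 1.963 — too large.
Trying y = 0.889 m: A R^(2/3) = 1.621 — ≈ 1.62.

y_n = 0.889 m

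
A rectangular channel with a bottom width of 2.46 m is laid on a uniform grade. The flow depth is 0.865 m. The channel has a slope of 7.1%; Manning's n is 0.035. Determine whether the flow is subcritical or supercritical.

Flow area A = b·y = 2.46 × 0.865 = 2.128 m². Wetted perimeter P = b + 2y = 2.46 + 2×0.865 = 4.19 m.
Hydraulic radius R = A/P = 2.128/4.19 = 0.5079 m.
V = (1/n) R^(2/3) √S = (1/0.035) × 0.5079^(2/3) × √0.071 = 4.846 m/s. Hydraulic depth D_h = A/T = 2.128/2.46 = 0.865 m.
Froude number Fr = V/√(g·D_h) = 4.846/√(9.81×0.865) = 1.66, which is greater than 1, so the flow is supercritical.

supercritical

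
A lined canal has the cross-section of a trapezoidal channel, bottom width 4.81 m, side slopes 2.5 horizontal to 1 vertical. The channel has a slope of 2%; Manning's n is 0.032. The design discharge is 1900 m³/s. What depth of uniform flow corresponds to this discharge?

y_n = 7.44 m

Manning's equation rearranged: A R^(2/3) = nQ / (1·√S) = 0.032 × 1900 / (√0.02) = 429.9.
Try y = 9.38 m: A R^(2/3) = 753.4 — high.
Try y = 6.18 m: A R^(2/3) = 276.8 — low.
Try y = 7.44 m: A R^(2/3) = 430.1 — matches.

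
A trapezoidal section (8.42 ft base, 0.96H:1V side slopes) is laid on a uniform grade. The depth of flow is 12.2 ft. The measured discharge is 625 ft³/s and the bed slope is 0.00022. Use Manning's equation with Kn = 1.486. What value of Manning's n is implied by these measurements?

n = 0.028

With bottom width b = 8.42 ft and side slope z = 0.96: A = (b + zy)y = (8.42 + 0.96×12.2)×12.2 = 245.6 ft²; P = b + 2y√(1+z²) = 8.42 + 2×12.2×1.386 = 42.24 ft.
Hydraulic radius R = A/P = 245.6/42.24 = 5.814 ft.
Rearranging Manning's equation: n = (1.486/Q) A R^(2/3) S^(1/2) = (1.486/625) × 245.6 × 5.814^(2/3) × √0.00022 = 0.028.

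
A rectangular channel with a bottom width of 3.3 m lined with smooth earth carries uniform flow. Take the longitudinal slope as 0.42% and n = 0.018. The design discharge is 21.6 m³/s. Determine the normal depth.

Manning's equation rearranged: A R^(2/3) = nQ / (1·√S) = 0.018 × 21.6 / (√0.0042) = 5.999.
Try y = 2.13 m: A R^(2/3) = 6.696 — high.
Try y = 1.53 m: A R^(2/3) = 4.329 — low.
Try y = 1.96 m: A R^(2/3) = 6.011 — matches.

y_n = 1.96 m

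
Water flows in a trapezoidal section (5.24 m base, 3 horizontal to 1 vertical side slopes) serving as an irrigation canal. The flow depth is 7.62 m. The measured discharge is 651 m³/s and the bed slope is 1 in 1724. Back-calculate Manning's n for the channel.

n = 0.02

With bottom width b = 5.24 m and side slope z = 3: A = (b + zy)y = (5.24 + 3×7.62)×7.62 = 214.1 m²; P = b + 2y√(1+z²) = 5.24 + 2×7.62×3.162 = 53.43 m.
Hydraulic radius R = A/P = 214.1/53.43 = 4.007 m.
Rearranging Manning's equation: n = (1/Q) A R^(2/3) S^(1/2) = (1/651) × 214.1 × 4.007^(2/3) × √0.00058 = 0.02.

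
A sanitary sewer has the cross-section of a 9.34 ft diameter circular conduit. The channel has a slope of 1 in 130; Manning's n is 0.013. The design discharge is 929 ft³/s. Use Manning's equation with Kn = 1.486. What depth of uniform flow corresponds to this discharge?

y_n = 6.14 ft

Manning's equation rearranged: A R^(2/3) = nQ / (1.486·√S) = 0.013 × 929 / (1.486 × √0.007692) = 92.66.
Trying y = 7.41 ft: A R^(2/3) = 116.9 — over.
Trying y = 4.56 ft: A R^(2/3) = 57.89 — short.
Trying y = 6.14 ft: A R^(2/3) = 92.69 — matches.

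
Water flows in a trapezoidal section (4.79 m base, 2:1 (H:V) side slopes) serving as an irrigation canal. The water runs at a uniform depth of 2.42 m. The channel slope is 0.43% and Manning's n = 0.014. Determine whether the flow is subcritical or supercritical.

With bottom width b = 4.79 m and side slope z = 2: A = (b + zy)y = (4.79 + 2×2.42)×2.42 = 23.3 m²; P = b + 2y√(1+z²) = 4.79 + 2×2.42×2.236 = 15.61 m.
Hydraulic radius R = A/P = 23.3/15.61 = 1.493 m.
V = (1/n) R^(2/3) √S = (1/0.014) × 1.493^(2/3) × √0.0043 = 6.118 m/s. Hydraulic depth D_h = A/T = 23.3/14.47 = 1.611 m.
Froude number Fr = V/√(g·D_h) = 6.118/√(9.81×1.611) = 1.54, which is greater than 1, so the flow is supercritical.

supercritical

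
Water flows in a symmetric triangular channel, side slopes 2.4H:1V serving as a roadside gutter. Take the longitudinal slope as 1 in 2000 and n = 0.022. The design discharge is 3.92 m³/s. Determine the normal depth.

y_n = 1.45 m

Manning's equation rearranged: A R^(2/3) = nQ / (1·√S) = 0.022 × 3.92 / (√0.0005) = 3.857.
Try y = 1.72 m: A R^(2/3) = 6.087 — high.
Try y = 1.28 m: A R^(2/3) = 2.768 — low.
Try y = 1.45 m: A R^(2/3) = 3.861 — ≈ 3.857.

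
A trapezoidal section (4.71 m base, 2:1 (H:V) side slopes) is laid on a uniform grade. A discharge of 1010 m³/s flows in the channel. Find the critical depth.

At critical depth, Q² T / (g A³) = 1, i.e. A³/T = Q²/g = 1010²/9.81 = 104000.
At y = 5.68 m: A³/T = 27720 — short.
At y = 9.82 m: A³/T = 310800 — over.
At y = 7.69 m: A³/T = 104000 — close enough.

y_c = 7.69 m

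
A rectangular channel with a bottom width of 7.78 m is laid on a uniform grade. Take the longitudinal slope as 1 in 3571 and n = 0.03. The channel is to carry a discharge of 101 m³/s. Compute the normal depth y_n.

y_n = 11.4 m

Manning's equation rearranged: A R^(2/3) = nQ / (1·√S) = 0.03 × 101 / (√0.00028) = 181.1.
Try y = 9.95 m: A R^(2/3) = 153.7 — short.
Try y = 14.1 m: A R^(2/3) = 230.7 — over.
Try y = 11.4 m: A R^(2/3) = 180.4 — matches.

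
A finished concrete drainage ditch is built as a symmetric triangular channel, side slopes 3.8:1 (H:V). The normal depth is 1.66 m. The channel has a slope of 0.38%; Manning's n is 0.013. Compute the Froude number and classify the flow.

For a triangular section with side slope z = 3.8: A = zy² = 3.8×1.66² = 10.47 m²; P = 2y√(1+z²) = 2×1.66×3.929 = 13.05 m.
Hydraulic radius R = A/P = 10.47/13.05 = 0.8027 m.
V = (1/n) R^(2/3) √S = (1/0.013) × 0.8027^(2/3) × √0.0038 = 4.096 m/s. Hydraulic depth D_h = A/T = 10.47/12.62 = 0.83 m.
Froude number Fr = V/√(g·D_h) = 4.096/√(9.81×0.83) = 1.44, which is greater than 1, so the flow is supercritical.

supercritical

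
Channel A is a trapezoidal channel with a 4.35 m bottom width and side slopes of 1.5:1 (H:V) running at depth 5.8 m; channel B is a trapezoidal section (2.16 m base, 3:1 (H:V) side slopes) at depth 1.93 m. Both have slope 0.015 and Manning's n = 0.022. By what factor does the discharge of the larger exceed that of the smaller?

9.81

Channel A: With bottom width b = 4.35 m and side slope z = 1.5: A = (b + zy)y = (4.35 + 1.5×5.8)×5.8 = 75.69 m²; P = b + 2y√(1+z²) = 4.35 + 2×5.8×1.803 = 25.26 m. Hydraulic radius R = A/P = 75.69/25.26 = 2.996 m. Q_A = (1/0.022)·75.69·2.996^(2/3)·√0.015 = 875.7 m³/s.
Channel B: With bottom width b = 2.16 m and side slope z = 3: A = (b + zy)y = (2.16 + 3×1.93)×1.93 = 15.34 m²; P = b + 2y√(1+z²) = 2.16 + 2×1.93×3.162 = 14.37 m. Hydraulic radius R = A/P = 15.34/14.37 = 1.068 m. Q_B = (1/0.022)·15.34·1.068^(2/3)·√0.015 = 89.25 m³/s.
The larger discharge is 875.7 m³/s and the smaller is 89.25 m³/s; the ratio is 9.81.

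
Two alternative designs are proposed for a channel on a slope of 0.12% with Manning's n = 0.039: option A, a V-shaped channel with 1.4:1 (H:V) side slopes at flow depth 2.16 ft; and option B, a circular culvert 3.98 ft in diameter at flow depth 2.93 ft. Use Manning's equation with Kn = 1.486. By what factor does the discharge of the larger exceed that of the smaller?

1.85

Channel A: For a triangular section with side slope z = 1.4: A = zy² = 1.4×2.16² = 6.532 ft²; P = 2y√(1+z²) = 2×2.16×1.72 = 7.432 ft. Hydraulic radius R = A/P = 6.532/7.432 = 0.8788 ft. Q_A = (1.486/0.039)·6.532·0.8788^(2/3)·√0.0012 = 7.91 ft³/s.
Channel B: For a circular section of diameter D = 3.98 ft at depth y = 2.93 ft, the central angle is θ = 2 arccos(1 − 2y/D) = 4.126 rad. Then A = (D²/8)(θ − sin θ) = 9.818 ft² and P = Dθ/2 = 8.21 ft. Hydraulic radius R = A/P = 9.818/8.21 = 1.196 ft. Q_B = (1.486/0.039)·9.818·1.196^(2/3)·√0.0012 = 14.6 ft³/s.
The larger discharge is 14.6 ft³/s and the smaller is 7.91 ft³/s; the ratio is 1.85.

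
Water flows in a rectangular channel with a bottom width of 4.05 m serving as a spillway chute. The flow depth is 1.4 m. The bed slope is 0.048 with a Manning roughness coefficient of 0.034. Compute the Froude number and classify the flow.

Flow area A = b·y = 4.05 × 1.4 = 5.67 m². Wetted perimeter P = b + 2y = 4.05 + 2×1.4 = 6.85 m.
Hydraulic radius R = A/P = 5.67/6.85 = 0.8277 m.
V = (1/n) R^(2/3) √S = (1/0.034) × 0.8277^(2/3) × √0.048 = 5.681 m/s. Hydraulic depth D_h = A/T = 5.67/4.05 = 1.4 m.
Froude number Fr = V/√(g·D_h) = 5.681/√(9.81×1.4) = 1.53, which is greater than 1, so the flow is supercritical.

supercritical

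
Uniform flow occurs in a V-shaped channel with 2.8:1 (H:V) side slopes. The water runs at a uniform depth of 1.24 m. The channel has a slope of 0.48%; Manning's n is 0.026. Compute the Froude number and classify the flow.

subcritical

For a triangular section with side slope z = 2.8: A = zy² = 2.8×1.24² = 4.305 m²; P = 2y√(1+z²) = 2×1.24×2.973 = 7.374 m.
Hydraulic radius R = A/P = 4.305/7.374 = 0.5839 m.
V = (1/n) R^(2/3) √S = (1/0.026) × 0.5839^(2/3) × √0.0048 = 1.861 m/s. Hydraulic depth D_h = A/T = 4.305/6.944 = 0.62 m.
Froude number Fr = V/√(g·D_h) = 1.861/√(9.81×0.62) = 0.755, which is less than 1, so the flow is subcritical.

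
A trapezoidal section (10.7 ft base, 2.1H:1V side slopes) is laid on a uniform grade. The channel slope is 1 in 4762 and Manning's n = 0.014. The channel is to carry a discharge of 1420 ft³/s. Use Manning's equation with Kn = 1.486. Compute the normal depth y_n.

y_n = 9.68 ft

Manning's equation rearranged: A R^(2/3) = nQ / (1.486·√S) = 0.014 × 1420 / (1.486 × √0.00021) = 923.2.
At y = 8.05 ft: A R^(2/3) = 616 — too small.
At y = 11 ft: A R^(2/3) = 1229 — too large.
At y = 9.68 ft: A R^(2/3) = 923.3 — matches.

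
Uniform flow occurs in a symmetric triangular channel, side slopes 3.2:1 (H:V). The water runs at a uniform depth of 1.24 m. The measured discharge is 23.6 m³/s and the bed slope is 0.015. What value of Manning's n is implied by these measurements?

n = 0.018

For a triangular section with side slope z = 3.2: A = zy² = 3.2×1.24² = 4.92 m²; P = 2y√(1+z²) = 2×1.24×3.353 = 8.314 m.
Hydraulic radius R = A/P = 4.92/8.314 = 0.5918 m.
Rearranging Manning's equation: n = (1/Q) A R^(2/3) S^(1/2) = (1/23.6) × 4.92 × 0.5918^(2/3) × √0.015 = 0.018.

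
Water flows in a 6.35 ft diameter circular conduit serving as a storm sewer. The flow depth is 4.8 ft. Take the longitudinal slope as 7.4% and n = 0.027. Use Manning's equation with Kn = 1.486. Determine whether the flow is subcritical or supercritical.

For a circular section of diameter D = 6.35 ft at depth y = 4.8 ft, the central angle is θ = 2 arccos(1 − 2y/D) = 4.216 rad. Then A = (D²/8)(θ − sin θ) = 25.68 ft² and P = Dθ/2 = 13.39 ft.
Hydraulic radius R = A/P = 25.68/13.39 = 1.919 ft.
V = (1.486/n) R^(2/3) √S = (1.486/0.027) × 1.919^(2/3) × √0.074 = 23.12 ft/s. Hydraulic depth D_h = A/T = 25.68/5.455 = 4.708 ft.
Froude number Fr = V/√(g·D_h) = 23.12/√(32.2×4.708) = 1.88, which is greater than 1, so the flow is supercritical.

supercritical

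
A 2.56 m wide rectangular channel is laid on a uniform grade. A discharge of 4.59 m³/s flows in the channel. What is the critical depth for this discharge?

For a rectangular channel, critical depth y_c = (q²/g)^(1/3) where q = Q/b = 4.59/2.56 = 1.793 m²/s.
So y_c = (1.793²/9.81)^(1/3) = 0.689 m.

y_c = 0.689 m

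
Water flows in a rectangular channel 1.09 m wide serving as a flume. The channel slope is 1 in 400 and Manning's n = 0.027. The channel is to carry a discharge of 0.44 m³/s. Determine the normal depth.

Manning's equation rearranged: A R^(2/3) = nQ / (1·√S) = 0.027 × 0.44 / (√0.0025) = 0.2376.
At y = 0.586 m: A R^(2/3) = 0.2749 — too large.
At y = 0.525 m: A R^(2/3) = 0.2375 — ≈ 0.2376.

y_n = 0.525 m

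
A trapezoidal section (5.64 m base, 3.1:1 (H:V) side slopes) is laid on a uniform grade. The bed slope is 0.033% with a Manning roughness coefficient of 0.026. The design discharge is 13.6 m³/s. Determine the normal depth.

y_n = 1.68 m

Manning's equation rearranged: A R^(2/3) = nQ / (1·√S) = 0.026 × 13.6 / (√0.00033) = 19.47.
Trying y = 1.17 m: A R^(2/3) = 9.48 — too small.
Trying y = 2 m: A R^(2/3) = 27.75 — too large.
Trying y = 1.68 m: A R^(2/3) = 19.41 — matches.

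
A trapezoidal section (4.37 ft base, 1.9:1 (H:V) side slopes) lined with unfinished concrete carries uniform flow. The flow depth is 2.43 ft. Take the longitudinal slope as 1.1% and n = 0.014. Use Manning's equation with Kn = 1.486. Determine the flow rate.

With bottom width b = 4.37 ft and side slope z = 1.9: A = (b + zy)y = (4.37 + 1.9×2.43)×2.43 = 21.84 ft²; P = b + 2y√(1+z²) = 4.37 + 2×2.43×2.147 = 14.8 ft.
Hydraulic radius R = A/P = 21.84/14.8 = 1.475 ft.
Manning's equation: Q = (1.486/n) A R^(2/3) S^(1/2) = (1.486/0.014) × 21.84 × 1.475^(2/3) × 0.011^(1/2) = 315 ft³/s.

Q = 315 ft³/s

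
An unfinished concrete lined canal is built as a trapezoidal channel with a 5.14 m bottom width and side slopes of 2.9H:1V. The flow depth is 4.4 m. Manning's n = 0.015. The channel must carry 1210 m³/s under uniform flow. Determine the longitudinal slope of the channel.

S = 0.0161

With bottom width b = 5.14 m and side slope z = 2.9: A = (b + zy)y = (5.14 + 2.9×4.4)×4.4 = 78.76 m²; P = b + 2y√(1+z²) = 5.14 + 2×4.4×3.068 = 32.13 m.
Hydraulic radius R = A/P = 78.76/32.13 = 2.451 m.
From Manning's equation, S = [nQ / (1 A R^(2/3))]² = [0.015 × 1210 / (1 × 78.76 × 2.451^(2/3))]² = 0.0161.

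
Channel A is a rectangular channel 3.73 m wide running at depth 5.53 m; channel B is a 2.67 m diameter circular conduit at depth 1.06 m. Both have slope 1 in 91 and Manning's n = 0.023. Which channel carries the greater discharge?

Channel A: Flow area A = b·y = 3.73 × 5.53 = 20.63 m². Wetted perimeter P = b + 2y = 3.73 + 2×5.53 = 14.79 m. Hydraulic radius R = A/P = 20.63/14.79 = 1.395 m. Q_A = (1/0.023)·20.63·1.395^(2/3)·√0.01099 = 117.4 m³/s.
Channel B: For a circular section of diameter D = 2.67 m at depth y = 1.06 m, the central angle is θ = 2 arccos(1 − 2y/D) = 2.727 rad. Then A = (D²/8)(θ − sin θ) = 2.07 m² and P = Dθ/2 = 3.64 m. Hydraulic radius R = A/P = 2.07/3.64 = 0.5688 m. Q_B = (1/0.023)·2.07·0.5688^(2/3)·√0.01099 = 6.478 m³/s.
Q_A = 117.4 m³/s vs Q_B = 6.478 m³/s, so channel A carries more.

channel A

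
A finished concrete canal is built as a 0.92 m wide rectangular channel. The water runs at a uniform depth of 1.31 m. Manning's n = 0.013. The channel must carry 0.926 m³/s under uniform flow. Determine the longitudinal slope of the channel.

S = 0.00042

Flow area A = b·y = 0.92 × 1.31 = 1.205 m². Wetted perimeter P = b + 2y = 0.92 + 2×1.31 = 3.54 m.
Hydraulic radius R = A/P = 1.205/3.54 = 0.3405 m.
From Manning's equation, S = [nQ / (1 A R^(2/3))]² = [0.013 × 0.926 / (1 × 1.205 × 0.3405^(2/3))]² = 0.00042.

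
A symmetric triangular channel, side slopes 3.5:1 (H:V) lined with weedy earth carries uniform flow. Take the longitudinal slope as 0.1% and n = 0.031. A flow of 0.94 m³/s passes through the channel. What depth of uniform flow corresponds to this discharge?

y_n = 0.728 m

Manning's equation rearranged: A R^(2/3) = nQ / (1·√S) = 0.031 × 0.94 / (√0.001) = 0.9215.
Try y = 0.581 m: A R^(2/3) = 0.5048 — too small.
Try y = 0.728 m: A R^(2/3) = 0.9212 — ≈ 0.9215.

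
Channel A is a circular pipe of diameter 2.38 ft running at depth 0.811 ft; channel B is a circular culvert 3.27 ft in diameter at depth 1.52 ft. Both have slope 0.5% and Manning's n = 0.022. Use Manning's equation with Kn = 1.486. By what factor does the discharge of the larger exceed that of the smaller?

4.12

Channel A: For a circular section of diameter D = 2.38 ft at depth y = 0.811 ft, the central angle is θ = 2 arccos(1 − 2y/D) = 2.493 rad. Then A = (D²/8)(θ − sin θ) = 1.338 ft² and P = Dθ/2 = 2.967 ft. Hydraulic radius R = A/P = 1.338/2.967 = 0.4509 ft. Q_A = (1.486/0.022)·1.338·0.4509^(2/3)·√0.005 = 3.757 ft³/s.
Channel B: For a circular section of diameter D = 3.27 ft at depth y = 1.52 ft, the central angle is θ = 2 arccos(1 − 2y/D) = 3.001 rad. Then A = (D²/8)(θ − sin θ) = 3.823 ft² and P = Dθ/2 = 4.906 ft. Hydraulic radius R = A/P = 3.823/4.906 = 0.7793 ft. Q_B = (1.486/0.022)·3.823·0.7793^(2/3)·√0.005 = 15.46 ft³/s.
The larger discharge is 15.46 ft³/s and the smaller is 3.757 ft³/s; the ratio is 4.12.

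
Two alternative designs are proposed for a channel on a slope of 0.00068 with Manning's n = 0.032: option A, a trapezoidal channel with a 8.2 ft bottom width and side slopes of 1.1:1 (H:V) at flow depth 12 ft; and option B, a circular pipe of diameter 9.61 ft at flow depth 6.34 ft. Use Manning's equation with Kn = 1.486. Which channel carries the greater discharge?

channel A

Channel A: With bottom width b = 8.2 ft and side slope z = 1.1: A = (b + zy)y = (8.2 + 1.1×12)×12 = 256.8 ft²; P = b + 2y√(1+z²) = 8.2 + 2×12×1.487 = 43.88 ft. Hydraulic radius R = A/P = 256.8/43.88 = 5.853 ft. Q_A = (1.486/0.032)·256.8·5.853^(2/3)·√0.00068 = 1010 ft³/s.
Channel B: For a circular section of diameter D = 9.61 ft at depth y = 6.34 ft, the central angle is θ = 2 arccos(1 − 2y/D) = 3.792 rad. Then A = (D²/8)(θ − sin θ) = 50.76 ft² and P = Dθ/2 = 18.22 ft. Hydraulic radius R = A/P = 50.76/18.22 = 2.786 ft. Q_B = (1.486/0.032)·50.76·2.786^(2/3)·√0.00068 = 121.7 ft³/s.
Q_A = 1010 ft³/s vs Q_B = 121.7 ft³/s, so channel A carries more.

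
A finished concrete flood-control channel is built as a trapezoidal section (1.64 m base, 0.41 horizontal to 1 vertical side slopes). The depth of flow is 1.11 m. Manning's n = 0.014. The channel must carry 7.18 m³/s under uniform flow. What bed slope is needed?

S = 0.0039

With bottom width b = 1.64 m and side slope z = 0.41: A = (b + zy)y = (1.64 + 0.41×1.11)×1.11 = 2.326 m²; P = b + 2y√(1+z²) = 1.64 + 2×1.11×1.081 = 4.039 m.
Hydraulic radius R = A/P = 2.326/4.039 = 0.5757 m.
From Manning's equation, S = [nQ / (1 A R^(2/3))]² = [0.014 × 7.18 / (1 × 2.326 × 0.5757^(2/3))]² = 0.0039.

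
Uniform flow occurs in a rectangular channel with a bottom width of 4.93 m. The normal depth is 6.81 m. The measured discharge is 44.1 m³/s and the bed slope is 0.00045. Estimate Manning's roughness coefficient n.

n = 0.024

Flow area A = b·y = 4.93 × 6.81 = 33.57 m². Wetted perimeter P = b + 2y = 4.93 + 2×6.81 = 18.55 m.
Hydraulic radius R = A/P = 33.57/18.55 = 1.81 m.
Rearranging Manning's equation: n = (1/Q) A R^(2/3) S^(1/2) = (1/44.1) × 33.57 × 1.81^(2/3) × √0.00045 = 0.024.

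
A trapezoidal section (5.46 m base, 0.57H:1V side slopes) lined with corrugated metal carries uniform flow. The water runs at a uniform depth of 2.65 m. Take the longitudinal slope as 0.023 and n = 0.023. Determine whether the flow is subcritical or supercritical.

supercritical

With bottom width b = 5.46 m and side slope z = 0.57: A = (b + zy)y = (5.46 + 0.57×2.65)×2.65 = 18.47 m²; P = b + 2y√(1+z²) = 5.46 + 2×2.65×1.151 = 11.56 m.
Hydraulic radius R = A/P = 18.47/11.56 = 1.598 m.
V = (1/n) R^(2/3) √S = (1/0.023) × 1.598^(2/3) × √0.023 = 9.012 m/s. Hydraulic depth D_h = A/T = 18.47/8.481 = 2.178 m.
Froude number Fr = V/√(g·D_h) = 9.012/√(9.81×2.178) = 1.95, which is greater than 1, so the flow is supercritical.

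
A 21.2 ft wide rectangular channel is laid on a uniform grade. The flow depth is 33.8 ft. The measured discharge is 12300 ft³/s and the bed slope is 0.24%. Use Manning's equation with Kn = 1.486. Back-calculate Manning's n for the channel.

Flow area A = b·y = 21.2 × 33.8 = 716.6 ft². Wetted perimeter P = b + 2y = 21.2 + 2×33.8 = 88.8 ft.
Hydraulic radius R = A/P = 716.6/88.8 = 8.069 ft.
Rearranging Manning's equation: n = (1.486/Q) A R^(2/3) S^(1/2) = (1.486/12300) × 716.6 × 8.069^(2/3) × √0.0024 = 0.0171.

n = 0.0171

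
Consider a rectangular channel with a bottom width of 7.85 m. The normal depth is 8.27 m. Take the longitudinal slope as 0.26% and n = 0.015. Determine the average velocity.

V = 6.53 m/s

Flow area A = b·y = 7.85 × 8.27 = 64.92 m². Wetted perimeter P = b + 2y = 7.85 + 2×8.27 = 24.39 m.
Hydraulic radius R = A/P = 64.92/24.39 = 2.662 m.
From Manning's equation, V = (1/n) R^(2/3) S^(1/2) = (1/0.015) × 2.662^(2/3) × 0.0026^(1/2) = 6.53 m/s.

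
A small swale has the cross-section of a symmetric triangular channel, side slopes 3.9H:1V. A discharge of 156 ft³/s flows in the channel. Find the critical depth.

At critical depth, Q² T / (g A³) = 1, i.e. A³/T = Q²/g = 156²/32.2 = 755.8.
Try y = 3 ft: A³/T = 1848 — high.
Try y = 1.76 ft: A³/T = 128.4 — low.
Try y = 2.51 ft: A³/T = 757.6 — close enough.

y_c = 2.51 ft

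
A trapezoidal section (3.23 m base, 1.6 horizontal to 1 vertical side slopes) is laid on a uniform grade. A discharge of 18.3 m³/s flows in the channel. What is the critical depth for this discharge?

y_c = 1.21 m

At critical depth, Q² T / (g A³) = 1, i.e. A³/T = Q²/g = 18.3²/9.81 = 34.14.
Try y = 1.39 m: A³/T = 56.75 — over.
Try y = 0.93 m: A³/T = 13.61 — short.
Try y = 1.21 m: A³/T = 34.39 — ≈ 34.14.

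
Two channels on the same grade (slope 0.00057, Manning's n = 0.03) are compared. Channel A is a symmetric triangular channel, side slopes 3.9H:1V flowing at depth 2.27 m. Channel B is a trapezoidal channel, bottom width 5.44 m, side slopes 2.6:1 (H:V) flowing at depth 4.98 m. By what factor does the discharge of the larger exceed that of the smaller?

Channel A: For a triangular section with side slope z = 3.9: A = zy² = 3.9×2.27² = 20.1 m²; P = 2y√(1+z²) = 2×2.27×4.026 = 18.28 m. Hydraulic radius R = A/P = 20.1/18.28 = 1.099 m. Q_A = (1/0.03)·20.1·1.099^(2/3)·√0.00057 = 17.04 m³/s.
Channel B: With bottom width b = 5.44 m and side slope z = 2.6: A = (b + zy)y = (5.44 + 2.6×4.98)×4.98 = 91.57 m²; P = b + 2y√(1+z²) = 5.44 + 2×4.98×2.786 = 33.19 m. Hydraulic radius R = A/P = 91.57/33.19 = 2.759 m. Q_B = (1/0.03)·91.57·2.759^(2/3)·√0.00057 = 143.4 m³/s.
The larger discharge is 143.4 m³/s and the smaller is 17.04 m³/s; the ratio is 8.42.

8.42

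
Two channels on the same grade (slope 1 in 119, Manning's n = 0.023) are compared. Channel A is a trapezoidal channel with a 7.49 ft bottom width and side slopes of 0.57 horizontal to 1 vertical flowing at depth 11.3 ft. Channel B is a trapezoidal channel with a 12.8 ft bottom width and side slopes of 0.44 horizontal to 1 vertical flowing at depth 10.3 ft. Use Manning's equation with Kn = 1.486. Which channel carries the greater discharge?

Channel A: With bottom width b = 7.49 ft and side slope z = 0.57: A = (b + zy)y = (7.49 + 0.57×11.3)×11.3 = 157.4 ft²; P = b + 2y√(1+z²) = 7.49 + 2×11.3×1.151 = 33.5 ft. Hydraulic radius R = A/P = 157.4/33.5 = 4.699 ft. Q_A = (1.486/0.023)·157.4·4.699^(2/3)·√0.008403 = 2616 ft³/s.
Channel B: With bottom width b = 12.8 ft and side slope z = 0.44: A = (b + zy)y = (12.8 + 0.44×10.3)×10.3 = 178.5 ft²; P = b + 2y√(1+z²) = 12.8 + 2×10.3×1.093 = 35.31 ft. Hydraulic radius R = A/P = 178.5/35.31 = 5.056 ft. Q_B = (1.486/0.023)·178.5·5.056^(2/3)·√0.008403 = 3115 ft³/s.
Q_A = 2616 ft³/s vs Q_B = 3115 ft³/s, so channel B carries more.

channel B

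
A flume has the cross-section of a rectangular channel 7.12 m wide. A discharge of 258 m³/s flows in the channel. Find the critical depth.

y_c = 5.12 m

For a rectangular channel, critical depth y_c = (q²/g)^(1/3) where q = Q/b = 258/7.12 = 36.24 m²/s.
So y_c = (36.24²/9.81)^(1/3) = 5.12 m.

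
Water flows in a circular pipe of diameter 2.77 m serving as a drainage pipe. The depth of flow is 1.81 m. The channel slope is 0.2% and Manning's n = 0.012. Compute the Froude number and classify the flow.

subcritical

For a circular section of diameter D = 2.77 m at depth y = 1.81 m, the central angle is θ = 2 arccos(1 − 2y/D) = 3.765 rad. Then A = (D²/8)(θ − sin θ) = 4.172 m² and P = Dθ/2 = 5.215 m.
Hydraulic radius R = A/P = 4.172/5.215 = 0.7999 m.
V = (1/n) R^(2/3) √S = (1/0.012) × 0.7999^(2/3) × √0.002 = 3.211 m/s. Hydraulic depth D_h = A/T = 4.172/2.636 = 1.582 m.
Froude number Fr = V/√(g·D_h) = 3.211/√(9.81×1.582) = 0.815, which is less than 1, so the flow is subcritical.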